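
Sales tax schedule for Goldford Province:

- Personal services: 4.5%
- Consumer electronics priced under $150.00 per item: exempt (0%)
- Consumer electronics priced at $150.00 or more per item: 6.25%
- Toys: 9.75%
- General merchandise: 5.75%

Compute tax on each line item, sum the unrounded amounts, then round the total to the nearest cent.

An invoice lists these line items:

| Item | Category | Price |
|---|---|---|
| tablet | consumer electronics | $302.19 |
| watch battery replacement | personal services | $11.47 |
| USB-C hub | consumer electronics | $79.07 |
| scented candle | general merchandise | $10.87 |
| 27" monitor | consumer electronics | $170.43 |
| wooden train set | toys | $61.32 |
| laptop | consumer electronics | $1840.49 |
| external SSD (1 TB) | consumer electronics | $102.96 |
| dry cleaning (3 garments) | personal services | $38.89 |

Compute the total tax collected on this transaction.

$153.44

Tablet $302.19: consumer electronics, $150.00 or more → 6.25% → $18.886875
Watch battery replacement $11.47: personal services → 4.5% → $0.51615
USB-C hub $79.07: consumer electronics, under $150.00 → 0% → $0.00
Scented candle $10.87: general merchandise → 5.75% → $0.625025
27" monitor $170.43: consumer electronics, $150.00 or more → 6.25% → $10.651875
Wooden train set $61.32: toys → 9.75% → $5.9787
Laptop $1840.49: consumer electronics, $150.00 or more → 6.25% → $115.030625
External SSD (1 TB) $102.96: consumer electronics, under $150.00 → 0% → $0.00
Dry cleaning (3 garments) $38.89: personal services → 4.5% → $1.75005
Unrounded tax sum = $153.4393 → $153.44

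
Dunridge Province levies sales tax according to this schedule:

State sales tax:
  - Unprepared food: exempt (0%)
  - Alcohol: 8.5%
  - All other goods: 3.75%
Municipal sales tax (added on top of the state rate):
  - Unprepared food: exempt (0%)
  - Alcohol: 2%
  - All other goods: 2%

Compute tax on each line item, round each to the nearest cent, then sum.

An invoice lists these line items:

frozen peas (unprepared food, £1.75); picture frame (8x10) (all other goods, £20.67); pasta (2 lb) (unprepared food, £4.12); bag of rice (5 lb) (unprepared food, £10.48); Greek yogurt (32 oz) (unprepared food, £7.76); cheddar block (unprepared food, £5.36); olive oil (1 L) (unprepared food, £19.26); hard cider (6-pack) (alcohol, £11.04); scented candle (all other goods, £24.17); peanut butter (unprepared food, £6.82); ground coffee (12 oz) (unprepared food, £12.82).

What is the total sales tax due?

Frozen peas £1.75: unprepared food → 0% + 0% municipal = 0% → £0.00
Picture frame (8x10) £20.67: all other goods → 3.75% + 2% municipal = 5.75% → £1.19
Pasta (2 lb) £4.12: unprepared food → 0% + 0% municipal = 0% → £0.00
Bag of rice (5 lb) £10.48: unprepared food → 0% + 0% municipal = 0% → £0.00
Greek yogurt (32 oz) £7.76: unprepared food → 0% + 0% municipal = 0% → £0.00
Cheddar block £5.36: unprepared food → 0% + 0% municipal = 0% → £0.00
Olive oil (1 L) £19.26: unprepared food → 0% + 0% municipal = 0% → £0.00
Hard cider (6-pack) £11.04: alcohol → 8.5% + 2% municipal = 10.5% → £1.16
Scented candle £24.17: all other goods → 3.75% + 2% municipal = 5.75% → £1.39
Peanut butter £6.82: unprepared food → 0% + 0% municipal = 0% → £0.00
Ground coffee (12 oz) £12.82: unprepared food → 0% + 0% municipal = 0% → £0.00
Total tax = £1.19 + £1.16 + £1.39 = £3.74

£3.74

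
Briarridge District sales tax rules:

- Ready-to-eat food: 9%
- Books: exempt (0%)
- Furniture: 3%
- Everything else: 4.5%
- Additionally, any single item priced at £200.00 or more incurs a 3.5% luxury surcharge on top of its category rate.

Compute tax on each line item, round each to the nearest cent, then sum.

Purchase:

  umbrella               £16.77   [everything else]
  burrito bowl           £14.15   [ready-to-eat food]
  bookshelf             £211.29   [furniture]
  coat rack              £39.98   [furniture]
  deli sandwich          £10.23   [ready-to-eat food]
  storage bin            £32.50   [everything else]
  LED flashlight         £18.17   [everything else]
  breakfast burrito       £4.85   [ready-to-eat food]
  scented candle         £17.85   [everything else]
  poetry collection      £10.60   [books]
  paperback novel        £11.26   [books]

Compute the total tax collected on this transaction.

Umbrella £16.77: everything else → 4.5% → £0.75
Burrito bowl £14.15: ready-to-eat food → 9% → £1.27
Bookshelf £211.29: furniture → 3% + 3.5% surcharge = 6.5% → £13.73
Coat rack £39.98: furniture → 3% → £1.20
Deli sandwich £10.23: ready-to-eat food → 9% → £0.92
Storage bin £32.50: everything else → 4.5% → £1.46
LED flashlight £18.17: everything else → 4.5% → £0.82
Breakfast burrito £4.85: ready-to-eat food → 9% → £0.44
Scented candle £17.85: everything else → 4.5% → £0.80
Poetry collection £10.60: books → 0% → £0.00
Paperback novel £11.26: books → 0% → £0.00
Total tax = £0.75 + £1.27 + £13.73 + £1.20 + £0.92 + £1.46 + £0.82 + £0.44 + £0.80 = £21.39

£21.39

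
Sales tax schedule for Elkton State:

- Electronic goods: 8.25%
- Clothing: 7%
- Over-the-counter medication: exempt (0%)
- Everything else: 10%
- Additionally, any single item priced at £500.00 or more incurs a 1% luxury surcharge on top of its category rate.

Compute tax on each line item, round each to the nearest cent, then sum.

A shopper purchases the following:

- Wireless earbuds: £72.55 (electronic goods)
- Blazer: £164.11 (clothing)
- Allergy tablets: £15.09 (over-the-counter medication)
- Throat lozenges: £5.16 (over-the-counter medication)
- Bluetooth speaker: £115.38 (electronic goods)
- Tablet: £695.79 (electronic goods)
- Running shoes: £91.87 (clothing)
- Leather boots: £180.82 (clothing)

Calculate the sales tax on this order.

£110.45

Wireless earbuds £72.55: electronic goods → 8.25% → £5.99
Blazer £164.11: clothing → 7% → £11.49
Allergy tablets £15.09: over-the-counter medication → 0% → £0.00
Throat lozenges £5.16: over-the-counter medication → 0% → £0.00
Bluetooth speaker £115.38: electronic goods → 8.25% → £9.52
Tablet £695.79: electronic goods → 8.25% + 1% surcharge = 9.25% → £64.36
Running shoes £91.87: clothing → 7% → £6.43
Leather boots £180.82: clothing → 7% → £12.66
Total tax = £5.99 + £11.49 + £9.52 + £64.36 + £6.43 + £12.66 = £110.45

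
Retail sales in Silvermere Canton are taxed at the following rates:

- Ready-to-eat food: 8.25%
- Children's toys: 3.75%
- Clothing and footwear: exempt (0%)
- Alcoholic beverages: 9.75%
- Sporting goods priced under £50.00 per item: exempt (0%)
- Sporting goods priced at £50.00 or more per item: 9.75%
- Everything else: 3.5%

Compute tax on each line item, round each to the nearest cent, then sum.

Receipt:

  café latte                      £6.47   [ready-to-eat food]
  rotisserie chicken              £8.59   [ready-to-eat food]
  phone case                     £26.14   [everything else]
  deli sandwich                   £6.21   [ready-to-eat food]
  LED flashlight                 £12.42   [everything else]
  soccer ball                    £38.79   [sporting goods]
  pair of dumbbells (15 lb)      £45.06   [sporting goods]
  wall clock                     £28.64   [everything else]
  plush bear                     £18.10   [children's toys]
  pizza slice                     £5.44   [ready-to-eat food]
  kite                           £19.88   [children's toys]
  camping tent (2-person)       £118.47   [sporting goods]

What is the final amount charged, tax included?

Café latte £6.47: ready-to-eat food → 8.25% → £0.53
Rotisserie chicken £8.59: ready-to-eat food → 8.25% → £0.71
Phone case £26.14: everything else → 3.5% → £0.91
Deli sandwich £6.21: ready-to-eat food → 8.25% → £0.51
LED flashlight £12.42: everything else → 3.5% → £0.43
Soccer ball £38.79: sporting goods, under £50.00 → 0% → £0.00
Pair of dumbbells (15 lb) £45.06: sporting goods, under £50.00 → 0% → £0.00
Wall clock £28.64: everything else → 3.5% → £1.00
Plush bear £18.10: children's toys → 3.75% → £0.68
Pizza slice £5.44: ready-to-eat food → 8.25% → £0.45
Kite £19.88: children's toys → 3.75% → £0.75
Camping tent (2-person) £118.47: sporting goods, £50.00 or more → 9.75% → £11.55
Subtotal = £334.21; tax = £17.52; total due = £351.73

£351.73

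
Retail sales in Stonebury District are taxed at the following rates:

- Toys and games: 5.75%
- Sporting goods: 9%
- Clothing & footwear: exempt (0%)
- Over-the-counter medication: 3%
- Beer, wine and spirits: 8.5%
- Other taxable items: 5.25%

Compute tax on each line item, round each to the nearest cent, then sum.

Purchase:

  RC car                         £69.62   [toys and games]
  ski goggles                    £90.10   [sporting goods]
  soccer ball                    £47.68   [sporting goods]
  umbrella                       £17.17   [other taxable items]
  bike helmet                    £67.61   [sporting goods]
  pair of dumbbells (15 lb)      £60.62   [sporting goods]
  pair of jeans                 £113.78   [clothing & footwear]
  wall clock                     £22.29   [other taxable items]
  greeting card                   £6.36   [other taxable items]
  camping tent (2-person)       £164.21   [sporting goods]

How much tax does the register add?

£45.12

RC car £69.62: toys and games → 5.75% → £4.00
Ski goggles £90.10: sporting goods → 9% → £8.11
Soccer ball £47.68: sporting goods → 9% → £4.29
Umbrella £17.17: other taxable items → 5.25% → £0.90
Bike helmet £67.61: sporting goods → 9% → £6.08
Pair of dumbbells (15 lb) £60.62: sporting goods → 9% → £5.46
Pair of jeans £113.78: clothing & footwear → 0% → £0.00
Wall clock £22.29: other taxable items → 5.25% → £1.17
Greeting card £6.36: other taxable items → 5.25% → £0.33
Camping tent (2-person) £164.21: sporting goods → 9% → £14.78
Total tax = £4.00 + £8.11 + £4.29 + £0.90 + £6.08 + £5.46 + £1.17 + £0.33 + £14.78 = £45.12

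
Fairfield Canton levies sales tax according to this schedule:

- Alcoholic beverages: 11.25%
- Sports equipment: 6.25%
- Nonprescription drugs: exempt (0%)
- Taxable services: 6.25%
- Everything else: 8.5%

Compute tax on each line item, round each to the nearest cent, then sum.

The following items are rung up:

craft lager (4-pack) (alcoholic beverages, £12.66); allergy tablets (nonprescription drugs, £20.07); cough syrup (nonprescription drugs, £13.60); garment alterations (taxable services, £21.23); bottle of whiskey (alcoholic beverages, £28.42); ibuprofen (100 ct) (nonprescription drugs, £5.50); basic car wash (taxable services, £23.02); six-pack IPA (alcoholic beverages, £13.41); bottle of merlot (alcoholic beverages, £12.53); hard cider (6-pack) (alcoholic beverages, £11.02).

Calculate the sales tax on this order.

£11.55

Craft lager (4-pack) £12.66: alcoholic beverages → 11.25% → £1.42
Allergy tablets £20.07: nonprescription drugs → 0% → £0.00
Cough syrup £13.60: nonprescription drugs → 0% → £0.00
Garment alterations £21.23: taxable services → 6.25% → £1.33
Bottle of whiskey £28.42: alcoholic beverages → 11.25% → £3.20
Ibuprofen (100 ct) £5.50: nonprescription drugs → 0% → £0.00
Basic car wash £23.02: taxable services → 6.25% → £1.44
Six-pack IPA £13.41: alcoholic beverages → 11.25% → £1.51
Bottle of merlot £12.53: alcoholic beverages → 11.25% → £1.41
Hard cider (6-pack) £11.02: alcoholic beverages → 11.25% → £1.24
Total tax = £1.42 + £1.33 + £3.20 + £1.44 + £1.51 + £1.41 + £1.24 = £11.55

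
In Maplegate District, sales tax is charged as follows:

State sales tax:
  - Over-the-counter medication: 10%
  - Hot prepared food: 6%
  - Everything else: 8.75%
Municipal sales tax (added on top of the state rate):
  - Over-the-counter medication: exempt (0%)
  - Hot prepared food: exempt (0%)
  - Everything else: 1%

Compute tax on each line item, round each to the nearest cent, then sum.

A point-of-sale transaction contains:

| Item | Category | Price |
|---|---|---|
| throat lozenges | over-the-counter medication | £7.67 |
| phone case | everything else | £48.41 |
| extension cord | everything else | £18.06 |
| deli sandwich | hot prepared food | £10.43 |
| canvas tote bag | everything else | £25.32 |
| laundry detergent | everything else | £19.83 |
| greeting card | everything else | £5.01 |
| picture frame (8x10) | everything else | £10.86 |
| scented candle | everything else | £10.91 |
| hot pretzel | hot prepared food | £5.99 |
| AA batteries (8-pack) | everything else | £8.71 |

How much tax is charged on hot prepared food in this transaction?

£0.99

Deli sandwich £10.43: hot prepared food → 6% + 0% municipal = 6% → £0.63
Hot pretzel £5.99: hot prepared food → 6% + 0% municipal = 6% → £0.36
Tax on hot prepared food = £0.63 + £0.36 = £0.99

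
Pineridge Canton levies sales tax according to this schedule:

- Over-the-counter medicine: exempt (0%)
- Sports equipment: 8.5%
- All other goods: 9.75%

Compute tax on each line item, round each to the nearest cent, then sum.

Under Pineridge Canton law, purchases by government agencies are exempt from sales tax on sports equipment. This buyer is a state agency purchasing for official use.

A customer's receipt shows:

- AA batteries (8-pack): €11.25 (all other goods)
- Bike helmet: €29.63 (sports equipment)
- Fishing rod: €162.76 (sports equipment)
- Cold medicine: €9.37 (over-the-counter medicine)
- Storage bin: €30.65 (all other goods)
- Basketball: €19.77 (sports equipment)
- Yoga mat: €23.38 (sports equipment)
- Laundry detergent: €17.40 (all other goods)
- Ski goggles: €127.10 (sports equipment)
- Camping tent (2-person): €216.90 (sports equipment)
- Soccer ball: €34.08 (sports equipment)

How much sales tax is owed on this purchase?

€5.79

AA batteries (8-pack) €11.25: all other goods → 9.75% → €1.10
Bike helmet €29.63: sports equipment, buyer-exempt → 0% → €0.00
Fishing rod €162.76: sports equipment, buyer-exempt → 0% → €0.00
Cold medicine €9.37: over-the-counter medicine → 0% → €0.00
Storage bin €30.65: all other goods → 9.75% → €2.99
Basketball €19.77: sports equipment, buyer-exempt → 0% → €0.00
Yoga mat €23.38: sports equipment, buyer-exempt → 0% → €0.00
Laundry detergent €17.40: all other goods → 9.75% → €1.70
Ski goggles €127.10: sports equipment, buyer-exempt → 0% → €0.00
Camping tent (2-person) €216.90: sports equipment, buyer-exempt → 0% → €0.00
Soccer ball €34.08: sports equipment, buyer-exempt → 0% → €0.00
Total tax = €1.10 + €2.99 + €1.70 = €5.79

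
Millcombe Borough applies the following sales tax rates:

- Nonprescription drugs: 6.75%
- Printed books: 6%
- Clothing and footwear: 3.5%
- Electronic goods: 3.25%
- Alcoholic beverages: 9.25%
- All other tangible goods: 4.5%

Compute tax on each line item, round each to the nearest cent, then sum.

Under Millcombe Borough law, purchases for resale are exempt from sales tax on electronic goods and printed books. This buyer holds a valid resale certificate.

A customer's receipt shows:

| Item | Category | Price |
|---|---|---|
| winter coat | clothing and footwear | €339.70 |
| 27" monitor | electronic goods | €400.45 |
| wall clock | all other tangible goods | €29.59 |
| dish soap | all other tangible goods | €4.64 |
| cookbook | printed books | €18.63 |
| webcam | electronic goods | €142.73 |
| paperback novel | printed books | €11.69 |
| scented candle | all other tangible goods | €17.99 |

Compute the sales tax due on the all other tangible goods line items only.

€2.35

Wall clock €29.59: all other tangible goods → 4.5% → €1.33
Dish soap €4.64: all other tangible goods → 4.5% → €0.21
Scented candle €17.99: all other tangible goods → 4.5% → €0.81
Tax on all other tangible goods = €1.33 + €0.21 + €0.81 = €2.35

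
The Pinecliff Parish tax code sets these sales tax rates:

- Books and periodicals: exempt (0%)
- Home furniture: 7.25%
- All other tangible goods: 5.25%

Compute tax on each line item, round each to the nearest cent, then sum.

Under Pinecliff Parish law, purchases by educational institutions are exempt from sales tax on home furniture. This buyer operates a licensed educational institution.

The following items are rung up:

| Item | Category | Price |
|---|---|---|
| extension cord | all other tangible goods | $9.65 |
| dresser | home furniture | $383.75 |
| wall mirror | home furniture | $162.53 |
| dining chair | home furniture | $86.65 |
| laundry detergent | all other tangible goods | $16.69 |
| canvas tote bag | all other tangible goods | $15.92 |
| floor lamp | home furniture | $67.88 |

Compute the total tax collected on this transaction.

$2.23

Extension cord $9.65: all other tangible goods → 5.25% → $0.51
Dresser $383.75: home furniture, buyer-exempt → 0% → $0.00
Wall mirror $162.53: home furniture, buyer-exempt → 0% → $0.00
Dining chair $86.65: home furniture, buyer-exempt → 0% → $0.00
Laundry detergent $16.69: all other tangible goods → 5.25% → $0.88
Canvas tote bag $15.92: all other tangible goods → 5.25% → $0.84
Floor lamp $67.88: home furniture, buyer-exempt → 0% → $0.00
Total tax = $0.51 + $0.88 + $0.84 = $2.23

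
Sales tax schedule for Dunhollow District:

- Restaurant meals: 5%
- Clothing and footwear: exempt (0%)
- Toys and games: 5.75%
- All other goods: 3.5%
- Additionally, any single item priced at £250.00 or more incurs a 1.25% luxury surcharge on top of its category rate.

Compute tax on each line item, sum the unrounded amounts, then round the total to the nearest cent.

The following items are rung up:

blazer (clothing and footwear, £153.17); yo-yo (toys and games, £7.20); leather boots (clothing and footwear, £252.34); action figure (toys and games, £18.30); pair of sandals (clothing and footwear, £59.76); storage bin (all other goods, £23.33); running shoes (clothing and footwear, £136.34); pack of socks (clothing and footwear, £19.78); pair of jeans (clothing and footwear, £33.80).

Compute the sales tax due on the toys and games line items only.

£1.47

Yo-yo £7.20: toys and games → 5.75% → £0.414
Action figure £18.30: toys and games → 5.75% → £1.05225
Tax on toys and games: unrounded sum = £1.46625 → £1.47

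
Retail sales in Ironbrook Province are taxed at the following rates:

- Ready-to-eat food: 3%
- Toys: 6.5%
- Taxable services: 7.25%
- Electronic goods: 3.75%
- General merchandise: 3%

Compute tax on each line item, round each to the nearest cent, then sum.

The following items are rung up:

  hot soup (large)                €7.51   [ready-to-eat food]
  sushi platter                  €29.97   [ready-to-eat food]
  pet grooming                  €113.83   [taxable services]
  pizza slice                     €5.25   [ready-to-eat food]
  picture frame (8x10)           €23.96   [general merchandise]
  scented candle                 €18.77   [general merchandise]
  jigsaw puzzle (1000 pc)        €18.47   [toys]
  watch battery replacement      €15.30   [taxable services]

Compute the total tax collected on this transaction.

€13.13

Hot soup (large) €7.51: ready-to-eat food → 3% → €0.23
Sushi platter €29.97: ready-to-eat food → 3% → €0.90
Pet grooming €113.83: taxable services → 7.25% → €8.25
Pizza slice €5.25: ready-to-eat food → 3% → €0.16
Picture frame (8x10) €23.96: general merchandise → 3% → €0.72
Scented candle €18.77: general merchandise → 3% → €0.56
Jigsaw puzzle (1000 pc) €18.47: toys → 6.5% → €1.20
Watch battery replacement €15.30: taxable services → 7.25% → €1.11
Total tax = €0.23 + €0.90 + €8.25 + €0.16 + €0.72 + €0.56 + €1.20 + €1.11 = €13.13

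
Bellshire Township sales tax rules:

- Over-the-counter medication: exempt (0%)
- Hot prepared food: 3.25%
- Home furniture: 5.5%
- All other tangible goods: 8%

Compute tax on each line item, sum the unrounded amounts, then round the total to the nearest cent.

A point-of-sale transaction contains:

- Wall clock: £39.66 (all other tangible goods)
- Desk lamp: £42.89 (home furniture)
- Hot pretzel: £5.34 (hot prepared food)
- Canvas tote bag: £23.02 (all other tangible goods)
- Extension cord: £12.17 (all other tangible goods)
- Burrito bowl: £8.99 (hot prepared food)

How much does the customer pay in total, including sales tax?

Wall clock £39.66: all other tangible goods → 8% → £3.1728
Desk lamp £42.89: home furniture → 5.5% → £2.35895
Hot pretzel £5.34: hot prepared food → 3.25% → £0.17355
Canvas tote bag £23.02: all other tangible goods → 8% → £1.8416
Extension cord £12.17: all other tangible goods → 8% → £0.9736
Burrito bowl £8.99: hot prepared food → 3.25% → £0.292175
Subtotal = £132.07; unrounded tax = £8.812675 → £8.81; total due = £140.88

£140.88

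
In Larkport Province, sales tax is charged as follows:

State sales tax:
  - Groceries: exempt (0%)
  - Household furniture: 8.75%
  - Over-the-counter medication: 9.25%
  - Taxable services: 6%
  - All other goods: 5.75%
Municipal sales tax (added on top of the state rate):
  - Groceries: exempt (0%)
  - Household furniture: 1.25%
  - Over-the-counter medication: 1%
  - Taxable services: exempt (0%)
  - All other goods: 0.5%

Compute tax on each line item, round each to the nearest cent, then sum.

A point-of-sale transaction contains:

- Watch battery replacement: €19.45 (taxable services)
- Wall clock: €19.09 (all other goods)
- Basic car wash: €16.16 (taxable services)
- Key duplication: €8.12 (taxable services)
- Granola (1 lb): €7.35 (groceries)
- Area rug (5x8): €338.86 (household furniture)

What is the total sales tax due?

€37.71

Watch battery replacement €19.45: taxable services → 6% + 0% municipal = 6% → €1.17
Wall clock €19.09: all other goods → 5.75% + 0.5% municipal = 6.25% → €1.19
Basic car wash €16.16: taxable services → 6% + 0% municipal = 6% → €0.97
Key duplication €8.12: taxable services → 6% + 0% municipal = 6% → €0.49
Granola (1 lb) €7.35: groceries → 0% + 0% municipal = 0% → €0.00
Area rug (5x8) €338.86: household furniture → 8.75% + 1.25% municipal = 10% → €33.89
Total tax = €1.17 + €1.19 + €0.97 + €0.49 + €33.89 = €37.71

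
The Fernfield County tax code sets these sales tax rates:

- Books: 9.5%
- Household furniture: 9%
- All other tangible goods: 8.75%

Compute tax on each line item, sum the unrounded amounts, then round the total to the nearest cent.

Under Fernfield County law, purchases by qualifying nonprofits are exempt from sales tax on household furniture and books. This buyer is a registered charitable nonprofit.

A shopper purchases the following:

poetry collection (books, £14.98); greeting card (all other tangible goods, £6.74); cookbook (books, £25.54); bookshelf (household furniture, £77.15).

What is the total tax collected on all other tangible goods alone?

Greeting card £6.74: all other tangible goods → 8.75% → £0.58975
Tax on all other tangible goods: unrounded sum = £0.58975 → £0.59

£0.59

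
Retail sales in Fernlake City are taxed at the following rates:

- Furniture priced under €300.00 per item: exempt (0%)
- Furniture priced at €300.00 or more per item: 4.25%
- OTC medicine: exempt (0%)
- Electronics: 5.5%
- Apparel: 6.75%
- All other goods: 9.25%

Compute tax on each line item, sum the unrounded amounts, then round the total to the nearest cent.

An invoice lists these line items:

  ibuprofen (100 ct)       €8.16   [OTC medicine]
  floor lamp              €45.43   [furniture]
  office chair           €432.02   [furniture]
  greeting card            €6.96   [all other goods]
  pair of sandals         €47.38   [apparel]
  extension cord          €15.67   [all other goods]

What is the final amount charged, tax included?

Ibuprofen (100 ct) €8.16: OTC medicine → 0% → €0.00
Floor lamp €45.43: furniture, under €300.00 → 0% → €0.00
Office chair €432.02: furniture, €300.00 or more → 4.25% → €18.36085
Greeting card €6.96: all other goods → 9.25% → €0.6438
Pair of sandals €47.38: apparel → 6.75% → €3.19815
Extension cord €15.67: all other goods → 9.25% → €1.449475
Subtotal = €555.62; unrounded tax = €23.652275 → €23.65; total due = €579.27

€579.27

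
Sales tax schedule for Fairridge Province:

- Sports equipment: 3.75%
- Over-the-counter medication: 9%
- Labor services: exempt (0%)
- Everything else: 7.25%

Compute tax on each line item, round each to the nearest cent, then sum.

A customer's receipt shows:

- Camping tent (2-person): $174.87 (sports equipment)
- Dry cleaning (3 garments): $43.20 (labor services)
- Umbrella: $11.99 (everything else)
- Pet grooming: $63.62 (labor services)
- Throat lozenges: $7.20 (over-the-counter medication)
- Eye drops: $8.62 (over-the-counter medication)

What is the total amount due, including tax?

$318.36

Camping tent (2-person) $174.87: sports equipment → 3.75% → $6.56
Dry cleaning (3 garments) $43.20: labor services → 0% → $0.00
Umbrella $11.99: everything else → 7.25% → $0.87
Pet grooming $63.62: labor services → 0% → $0.00
Throat lozenges $7.20: over-the-counter medication → 9% → $0.65
Eye drops $8.62: over-the-counter medication → 9% → $0.78
Subtotal = $309.50; tax = $8.86; total due = $318.36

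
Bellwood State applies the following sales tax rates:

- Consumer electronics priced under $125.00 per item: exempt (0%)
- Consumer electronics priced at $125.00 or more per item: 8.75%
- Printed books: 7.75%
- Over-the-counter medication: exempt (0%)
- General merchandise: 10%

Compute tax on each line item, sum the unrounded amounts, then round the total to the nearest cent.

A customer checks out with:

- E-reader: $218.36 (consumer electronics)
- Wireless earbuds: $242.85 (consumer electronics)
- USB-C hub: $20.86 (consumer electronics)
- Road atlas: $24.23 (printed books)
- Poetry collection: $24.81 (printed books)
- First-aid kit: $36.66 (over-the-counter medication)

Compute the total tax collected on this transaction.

$44.16

E-reader $218.36: consumer electronics, $125.00 or more → 8.75% → $19.1065
Wireless earbuds $242.85: consumer electronics, $125.00 or more → 8.75% → $21.249375
USB-C hub $20.86: consumer electronics, under $125.00 → 0% → $0.00
Road atlas $24.23: printed books → 7.75% → $1.877825
Poetry collection $24.81: printed books → 7.75% → $1.922775
First-aid kit $36.66: over-the-counter medication → 0% → $0.00
Unrounded tax sum = $44.156475 → $44.16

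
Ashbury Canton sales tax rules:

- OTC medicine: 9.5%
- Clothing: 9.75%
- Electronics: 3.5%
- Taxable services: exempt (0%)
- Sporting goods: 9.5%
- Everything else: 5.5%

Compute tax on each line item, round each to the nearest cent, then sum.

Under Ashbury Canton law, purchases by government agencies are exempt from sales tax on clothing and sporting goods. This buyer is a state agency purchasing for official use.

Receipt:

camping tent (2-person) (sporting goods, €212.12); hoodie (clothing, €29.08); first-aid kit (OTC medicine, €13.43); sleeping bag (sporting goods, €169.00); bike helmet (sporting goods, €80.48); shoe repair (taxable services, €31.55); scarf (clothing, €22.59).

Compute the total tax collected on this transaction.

Camping tent (2-person) €212.12: sporting goods, buyer-exempt → 0% → €0.00
Hoodie €29.08: clothing, buyer-exempt → 0% → €0.00
First-aid kit €13.43: OTC medicine → 9.5% → €1.28
Sleeping bag €169.00: sporting goods, buyer-exempt → 0% → €0.00
Bike helmet €80.48: sporting goods, buyer-exempt → 0% → €0.00
Shoe repair €31.55: taxable services → 0% → €0.00
Scarf €22.59: clothing, buyer-exempt → 0% → €0.00
Total tax = €1.28

€1.28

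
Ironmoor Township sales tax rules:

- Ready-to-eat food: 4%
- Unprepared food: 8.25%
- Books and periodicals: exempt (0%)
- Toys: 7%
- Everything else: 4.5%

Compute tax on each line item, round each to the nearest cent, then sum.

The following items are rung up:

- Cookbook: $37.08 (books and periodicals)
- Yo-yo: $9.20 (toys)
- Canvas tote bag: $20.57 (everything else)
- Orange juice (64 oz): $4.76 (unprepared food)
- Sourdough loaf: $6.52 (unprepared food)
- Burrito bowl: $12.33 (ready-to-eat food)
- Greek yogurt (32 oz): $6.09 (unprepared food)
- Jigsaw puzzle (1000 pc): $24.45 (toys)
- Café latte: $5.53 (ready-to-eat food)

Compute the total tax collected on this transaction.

Cookbook $37.08: books and periodicals → 0% → $0.00
Yo-yo $9.20: toys → 7% → $0.64
Canvas tote bag $20.57: everything else → 4.5% → $0.93
Orange juice (64 oz) $4.76: unprepared food → 8.25% → $0.39
Sourdough loaf $6.52: unprepared food → 8.25% → $0.54
Burrito bowl $12.33: ready-to-eat food → 4% → $0.49
Greek yogurt (32 oz) $6.09: unprepared food → 8.25% → $0.50
Jigsaw puzzle (1000 pc) $24.45: toys → 7% → $1.71
Café latte $5.53: ready-to-eat food → 4% → $0.22
Total tax = $0.64 + $0.93 + $0.39 + $0.54 + $0.49 + $0.50 + $1.71 + $0.22 = $5.42

$5.42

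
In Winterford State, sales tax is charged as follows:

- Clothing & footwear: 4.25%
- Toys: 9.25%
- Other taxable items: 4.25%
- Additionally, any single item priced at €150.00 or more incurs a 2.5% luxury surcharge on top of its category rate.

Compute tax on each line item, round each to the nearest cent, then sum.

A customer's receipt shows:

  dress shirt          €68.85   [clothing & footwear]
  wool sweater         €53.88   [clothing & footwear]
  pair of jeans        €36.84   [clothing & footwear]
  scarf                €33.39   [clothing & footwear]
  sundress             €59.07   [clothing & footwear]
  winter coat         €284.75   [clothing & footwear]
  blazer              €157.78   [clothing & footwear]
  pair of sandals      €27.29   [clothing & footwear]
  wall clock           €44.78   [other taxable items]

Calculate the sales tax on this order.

Dress shirt €68.85: clothing & footwear → 4.25% → €2.93
Wool sweater €53.88: clothing & footwear → 4.25% → €2.29
Pair of jeans €36.84: clothing & footwear → 4.25% → €1.57
Scarf €33.39: clothing & footwear → 4.25% → €1.42
Sundress €59.07: clothing & footwear → 4.25% → €2.51
Winter coat €284.75: clothing & footwear → 4.25% + 2.5% surcharge = 6.75% → €19.22
Blazer €157.78: clothing & footwear → 4.25% + 2.5% surcharge = 6.75% → €10.65
Pair of sandals €27.29: clothing & footwear → 4.25% → €1.16
Wall clock €44.78: other taxable items → 4.25% → €1.90
Total tax = €2.93 + €2.29 + €1.57 + €1.42 + €2.51 + €19.22 + €10.65 + €1.16 + €1.90 = €43.65

€43.65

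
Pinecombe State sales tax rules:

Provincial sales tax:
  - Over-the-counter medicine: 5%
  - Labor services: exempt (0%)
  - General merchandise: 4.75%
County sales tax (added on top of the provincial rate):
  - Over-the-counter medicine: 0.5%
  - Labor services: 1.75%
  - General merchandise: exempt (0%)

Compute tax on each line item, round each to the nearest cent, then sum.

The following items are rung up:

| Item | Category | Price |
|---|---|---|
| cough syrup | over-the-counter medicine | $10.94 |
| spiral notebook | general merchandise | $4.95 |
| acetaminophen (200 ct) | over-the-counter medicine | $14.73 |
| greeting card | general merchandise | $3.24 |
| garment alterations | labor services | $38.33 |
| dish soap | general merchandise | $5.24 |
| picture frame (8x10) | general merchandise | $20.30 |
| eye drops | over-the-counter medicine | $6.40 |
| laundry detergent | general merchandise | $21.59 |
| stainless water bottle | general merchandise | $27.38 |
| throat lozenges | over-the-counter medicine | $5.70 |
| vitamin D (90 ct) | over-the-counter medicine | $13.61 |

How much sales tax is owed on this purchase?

$7.42

Cough syrup $10.94: over-the-counter medicine → 5% + 0.5% county = 5.5% → $0.60
Spiral notebook $4.95: general merchandise → 4.75% + 0% county = 4.75% → $0.24
Acetaminophen (200 ct) $14.73: over-the-counter medicine → 5% + 0.5% county = 5.5% → $0.81
Greeting card $3.24: general merchandise → 4.75% + 0% county = 4.75% → $0.15
Garment alterations $38.33: labor services → 0% + 1.75% county = 1.75% → $0.67
Dish soap $5.24: general merchandise → 4.75% + 0% county = 4.75% → $0.25
Picture frame (8x10) $20.30: general merchandise → 4.75% + 0% county = 4.75% → $0.96
Eye drops $6.40: over-the-counter medicine → 5% + 0.5% county = 5.5% → $0.35
Laundry detergent $21.59: general merchandise → 4.75% + 0% county = 4.75% → $1.03
Stainless water bottle $27.38: general merchandise → 4.75% + 0% county = 4.75% → $1.30
Throat lozenges $5.70: over-the-counter medicine → 5% + 0.5% county = 5.5% → $0.31
Vitamin D (90 ct) $13.61: over-the-counter medicine → 5% + 0.5% county = 5.5% → $0.75
Total tax = $0.60 + $0.24 + $0.81 + $0.15 + $0.67 + $0.25 + $0.96 + $0.35 + $1.03 + $1.30 + $0.31 + $0.75 = $7.42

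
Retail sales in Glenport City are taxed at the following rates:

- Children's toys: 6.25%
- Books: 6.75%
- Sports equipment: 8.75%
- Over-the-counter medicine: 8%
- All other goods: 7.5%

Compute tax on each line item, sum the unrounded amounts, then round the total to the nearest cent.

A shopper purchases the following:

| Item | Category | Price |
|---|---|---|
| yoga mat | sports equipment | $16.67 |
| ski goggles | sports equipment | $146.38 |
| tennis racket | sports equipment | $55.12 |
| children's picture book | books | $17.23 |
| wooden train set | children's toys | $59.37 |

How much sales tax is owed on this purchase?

Yoga mat $16.67: sports equipment → 8.75% → $1.458625
Ski goggles $146.38: sports equipment → 8.75% → $12.80825
Tennis racket $55.12: sports equipment → 8.75% → $4.823
Children's picture book $17.23: books → 6.75% → $1.163025
Wooden train set $59.37: children's toys → 6.25% → $3.710625
Unrounded tax sum = $23.963525 → $23.96

$23.96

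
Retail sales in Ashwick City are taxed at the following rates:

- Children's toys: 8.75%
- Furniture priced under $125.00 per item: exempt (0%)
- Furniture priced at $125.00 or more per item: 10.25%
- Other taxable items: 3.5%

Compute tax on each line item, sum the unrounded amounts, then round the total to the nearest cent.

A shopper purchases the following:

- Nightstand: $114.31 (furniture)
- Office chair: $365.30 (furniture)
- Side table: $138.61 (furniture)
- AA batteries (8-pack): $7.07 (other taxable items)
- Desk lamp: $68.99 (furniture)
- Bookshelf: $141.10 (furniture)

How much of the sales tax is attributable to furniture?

Nightstand $114.31: furniture, under $125.00 → 0% → $0.00
Office chair $365.30: furniture, $125.00 or more → 10.25% → $37.44325
Side table $138.61: furniture, $125.00 or more → 10.25% → $14.207525
Desk lamp $68.99: furniture, under $125.00 → 0% → $0.00
Bookshelf $141.10: furniture, $125.00 or more → 10.25% → $14.46275
Tax on furniture: unrounded sum = $66.113525 → $66.11

$66.11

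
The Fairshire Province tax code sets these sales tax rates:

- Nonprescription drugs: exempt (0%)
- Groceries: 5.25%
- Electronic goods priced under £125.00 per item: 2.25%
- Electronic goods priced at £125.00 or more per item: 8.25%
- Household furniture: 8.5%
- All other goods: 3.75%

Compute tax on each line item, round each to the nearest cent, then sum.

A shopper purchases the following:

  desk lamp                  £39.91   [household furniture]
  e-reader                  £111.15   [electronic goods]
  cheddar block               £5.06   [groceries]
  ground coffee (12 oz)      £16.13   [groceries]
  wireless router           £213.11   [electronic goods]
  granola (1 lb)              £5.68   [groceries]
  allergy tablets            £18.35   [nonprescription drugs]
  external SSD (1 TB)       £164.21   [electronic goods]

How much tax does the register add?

£38.44

Desk lamp £39.91: household furniture → 8.5% → £3.39
E-reader £111.15: electronic goods, under £125.00 → 2.25% → £2.50
Cheddar block £5.06: groceries → 5.25% → £0.27
Ground coffee (12 oz) £16.13: groceries → 5.25% → £0.85
Wireless router £213.11: electronic goods, £125.00 or more → 8.25% → £17.58
Granola (1 lb) £5.68: groceries → 5.25% → £0.30
Allergy tablets £18.35: nonprescription drugs → 0% → £0.00
External SSD (1 TB) £164.21: electronic goods, £125.00 or more → 8.25% → £13.55
Total tax = £3.39 + £2.50 + £0.27 + £0.85 + £17.58 + £0.30 + £13.55 = £38.44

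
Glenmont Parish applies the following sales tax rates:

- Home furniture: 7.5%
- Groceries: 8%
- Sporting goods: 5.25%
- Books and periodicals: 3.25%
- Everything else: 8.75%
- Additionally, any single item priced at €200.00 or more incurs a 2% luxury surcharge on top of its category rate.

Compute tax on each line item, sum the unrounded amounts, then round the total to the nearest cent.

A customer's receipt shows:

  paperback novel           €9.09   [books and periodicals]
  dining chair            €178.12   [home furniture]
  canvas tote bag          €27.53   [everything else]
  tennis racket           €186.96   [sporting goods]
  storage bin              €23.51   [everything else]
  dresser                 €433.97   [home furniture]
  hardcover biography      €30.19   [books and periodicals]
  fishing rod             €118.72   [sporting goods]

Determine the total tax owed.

Paperback novel €9.09: books and periodicals → 3.25% → €0.295425
Dining chair €178.12: home furniture → 7.5% → €13.359
Canvas tote bag €27.53: everything else → 8.75% → €2.408875
Tennis racket €186.96: sporting goods → 5.25% → €9.8154
Storage bin €23.51: everything else → 8.75% → €2.057125
Dresser €433.97: home furniture → 7.5% + 2% surcharge = 9.5% → €41.22715
Hardcover biography €30.19: books and periodicals → 3.25% → €0.981175
Fishing rod €118.72: sporting goods → 5.25% → €6.2328
Unrounded tax sum = €76.37695 → €76.38

€76.38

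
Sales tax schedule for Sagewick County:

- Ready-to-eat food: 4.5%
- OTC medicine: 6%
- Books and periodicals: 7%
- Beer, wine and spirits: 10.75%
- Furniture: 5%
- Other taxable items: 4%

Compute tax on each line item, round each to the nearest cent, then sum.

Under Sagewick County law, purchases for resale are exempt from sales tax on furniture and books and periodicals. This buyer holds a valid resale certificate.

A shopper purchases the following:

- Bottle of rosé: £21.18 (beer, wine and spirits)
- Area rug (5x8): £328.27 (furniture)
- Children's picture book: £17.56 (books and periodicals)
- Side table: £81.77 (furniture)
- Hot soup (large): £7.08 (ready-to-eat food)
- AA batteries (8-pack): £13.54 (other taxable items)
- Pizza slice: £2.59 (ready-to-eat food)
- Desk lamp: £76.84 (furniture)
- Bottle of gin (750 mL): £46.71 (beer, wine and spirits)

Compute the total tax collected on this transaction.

Bottle of rosé £21.18: beer, wine and spirits → 10.75% → £2.28
Area rug (5x8) £328.27: furniture, buyer-exempt → 0% → £0.00
Children's picture book £17.56: books and periodicals, buyer-exempt → 0% → £0.00
Side table £81.77: furniture, buyer-exempt → 0% → £0.00
Hot soup (large) £7.08: ready-to-eat food → 4.5% → £0.32
AA batteries (8-pack) £13.54: other taxable items → 4% → £0.54
Pizza slice £2.59: ready-to-eat food → 4.5% → £0.12
Desk lamp £76.84: furniture, buyer-exempt → 0% → £0.00
Bottle of gin (750 mL) £46.71: beer, wine and spirits → 10.75% → £5.02
Total tax = £2.28 + £0.32 + £0.54 + £0.12 + £5.02 = £8.28

£8.28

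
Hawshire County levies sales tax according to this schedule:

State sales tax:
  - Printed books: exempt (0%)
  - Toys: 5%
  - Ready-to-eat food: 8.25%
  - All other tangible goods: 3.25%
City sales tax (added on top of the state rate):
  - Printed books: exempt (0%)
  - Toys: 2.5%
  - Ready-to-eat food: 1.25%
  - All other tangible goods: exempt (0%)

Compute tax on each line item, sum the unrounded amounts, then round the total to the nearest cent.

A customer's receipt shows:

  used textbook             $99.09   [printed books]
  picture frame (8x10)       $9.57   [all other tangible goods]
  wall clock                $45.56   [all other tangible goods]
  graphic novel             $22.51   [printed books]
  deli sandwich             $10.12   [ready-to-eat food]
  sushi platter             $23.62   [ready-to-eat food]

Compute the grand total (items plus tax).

Used textbook $99.09: printed books → 0% + 0% city = 0% → $0.00
Picture frame (8x10) $9.57: all other tangible goods → 3.25% + 0% city = 3.25% → $0.311025
Wall clock $45.56: all other tangible goods → 3.25% + 0% city = 3.25% → $1.4807
Graphic novel $22.51: printed books → 0% + 0% city = 0% → $0.00
Deli sandwich $10.12: ready-to-eat food → 8.25% + 1.25% city = 9.5% → $0.9614
Sushi platter $23.62: ready-to-eat food → 8.25% + 1.25% city = 9.5% → $2.2439
Subtotal = $210.47; unrounded tax = $4.997025 → $5.00; total due = $215.47

$215.47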